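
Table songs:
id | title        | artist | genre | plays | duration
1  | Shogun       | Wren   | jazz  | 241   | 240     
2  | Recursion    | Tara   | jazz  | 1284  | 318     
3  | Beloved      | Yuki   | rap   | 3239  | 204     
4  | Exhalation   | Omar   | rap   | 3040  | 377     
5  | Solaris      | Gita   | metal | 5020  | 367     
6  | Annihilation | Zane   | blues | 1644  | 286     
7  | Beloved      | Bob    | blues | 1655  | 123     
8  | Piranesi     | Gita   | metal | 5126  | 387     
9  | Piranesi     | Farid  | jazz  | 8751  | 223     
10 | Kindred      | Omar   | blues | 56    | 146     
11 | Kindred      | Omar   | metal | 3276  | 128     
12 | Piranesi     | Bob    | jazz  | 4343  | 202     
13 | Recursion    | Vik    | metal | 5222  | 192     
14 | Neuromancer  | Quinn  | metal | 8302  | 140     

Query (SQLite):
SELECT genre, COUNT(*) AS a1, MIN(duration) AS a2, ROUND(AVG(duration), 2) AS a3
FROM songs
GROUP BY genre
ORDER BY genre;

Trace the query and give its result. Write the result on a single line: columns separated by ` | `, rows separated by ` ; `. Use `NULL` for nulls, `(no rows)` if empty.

Group songs by genre.
Per group compute: COUNT(*), MIN(duration), ROUND(AVG(duration), 2).
  blues: ids {6, 7, 10} → COUNT(*)=3, MIN(duration)=123, ROUND(AVG(duration), 2)=185
  jazz: ids {1, 2, 9, 12} → COUNT(*)=4, MIN(duration)=202, ROUND(AVG(duration), 2)=245.75
  metal: ids {5, 8, 11, 13, 14} → COUNT(*)=5, MIN(duration)=128, ROUND(AVG(duration), 2)=242.8
  rap: ids {3, 4} → COUNT(*)=2, MIN(duration)=204, ROUND(AVG(duration), 2)=290.5

blues | 3 | 123 | 185 ; jazz | 4 | 202 | 245.75 ; metal | 5 | 128 | 242.8 ; rap | 2 | 204 | 290.5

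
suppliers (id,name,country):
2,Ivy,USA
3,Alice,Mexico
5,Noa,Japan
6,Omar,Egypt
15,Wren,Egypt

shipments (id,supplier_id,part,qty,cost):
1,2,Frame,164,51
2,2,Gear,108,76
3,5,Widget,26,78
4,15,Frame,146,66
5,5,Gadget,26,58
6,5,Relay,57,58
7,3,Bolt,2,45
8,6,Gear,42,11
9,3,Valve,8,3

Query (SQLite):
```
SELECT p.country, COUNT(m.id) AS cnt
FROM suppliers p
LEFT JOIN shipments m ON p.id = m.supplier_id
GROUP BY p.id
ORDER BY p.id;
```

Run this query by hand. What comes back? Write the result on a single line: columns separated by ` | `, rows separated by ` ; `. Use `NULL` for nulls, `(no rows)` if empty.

USA | 2 ; Mexico | 2 ; Japan | 3 ; Egypt | 1 ; Egypt | 1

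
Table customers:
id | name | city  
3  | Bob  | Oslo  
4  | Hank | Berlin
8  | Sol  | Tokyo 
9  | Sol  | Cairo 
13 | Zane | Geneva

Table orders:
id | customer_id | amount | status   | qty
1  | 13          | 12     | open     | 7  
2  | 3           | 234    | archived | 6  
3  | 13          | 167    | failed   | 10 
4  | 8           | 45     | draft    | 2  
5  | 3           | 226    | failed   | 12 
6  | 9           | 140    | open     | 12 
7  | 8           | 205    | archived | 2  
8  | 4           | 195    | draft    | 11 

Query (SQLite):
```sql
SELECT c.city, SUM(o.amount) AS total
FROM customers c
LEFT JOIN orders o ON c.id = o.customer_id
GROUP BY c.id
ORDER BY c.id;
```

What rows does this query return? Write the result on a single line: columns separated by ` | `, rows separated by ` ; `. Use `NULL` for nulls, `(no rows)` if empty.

Oslo | 460 ; Berlin | 195 ; Tokyo | 250 ; Cairo | 140 ; Geneva | 179

LEFT JOIN keeps every customers row; unmatched ones get NULL for orders columns.
Group by customers.id and compute SUM(o.amount). SUM over an all-NULL group is NULL.
  3: ids {2, 5} → SUM(o.amount)=460
  4: ids {8} → SUM(o.amount)=195
  8: ids {4, 7} → SUM(o.amount)=250
  9: ids {6} → SUM(o.amount)=140
  13: ids {1, 3} → SUM(o.amount)=179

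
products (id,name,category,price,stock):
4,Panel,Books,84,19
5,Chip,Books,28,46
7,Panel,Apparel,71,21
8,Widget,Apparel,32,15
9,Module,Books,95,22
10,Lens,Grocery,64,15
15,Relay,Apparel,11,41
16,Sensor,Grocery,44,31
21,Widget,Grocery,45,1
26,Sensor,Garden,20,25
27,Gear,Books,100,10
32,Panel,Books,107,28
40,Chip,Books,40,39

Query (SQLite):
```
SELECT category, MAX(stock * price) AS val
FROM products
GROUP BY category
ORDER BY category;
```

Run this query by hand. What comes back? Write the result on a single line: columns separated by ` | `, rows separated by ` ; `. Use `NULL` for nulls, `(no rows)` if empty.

For each row compute stock * price.
Group by category; take MAX of the expression per group.
  Apparel: ids {7, 8, 15} → MAX(stock * price)=1491
  Books: ids {4, 5, 9, 27, 32, 40} → MAX(stock * price)=2996
  Garden: ids {26} → MAX(stock * price)=500
  Grocery: ids {10, 16, 21} → MAX(stock * price)=1364

Apparel | 1491 ; Books | 2996 ; Garden | 500 ; Grocery | 1364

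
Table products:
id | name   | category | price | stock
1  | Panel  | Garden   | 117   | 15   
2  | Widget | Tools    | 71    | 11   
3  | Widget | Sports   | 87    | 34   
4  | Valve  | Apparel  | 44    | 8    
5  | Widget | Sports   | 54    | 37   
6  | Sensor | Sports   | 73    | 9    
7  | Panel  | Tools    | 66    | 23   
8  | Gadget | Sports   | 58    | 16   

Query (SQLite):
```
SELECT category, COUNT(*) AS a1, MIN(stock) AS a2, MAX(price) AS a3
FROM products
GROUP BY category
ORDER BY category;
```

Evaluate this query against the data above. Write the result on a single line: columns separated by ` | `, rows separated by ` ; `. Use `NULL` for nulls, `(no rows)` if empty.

Group products by category.
Per group compute: COUNT(*), MIN(stock), MAX(price).
  Apparel: ids {4} → COUNT(*)=1, MIN(stock)=8, MAX(price)=44
  Garden: ids {1} → COUNT(*)=1, MIN(stock)=15, MAX(price)=117
  Sports: ids {3, 5, 6, 8} → COUNT(*)=4, MIN(stock)=9, MAX(price)=87
  Tools: ids {2, 7} → COUNT(*)=2, MIN(stock)=11, MAX(price)=71

Apparel | 1 | 8 | 44 ; Garden | 1 | 15 | 117 ; Sports | 4 | 9 | 87 ; Tools | 2 | 11 | 71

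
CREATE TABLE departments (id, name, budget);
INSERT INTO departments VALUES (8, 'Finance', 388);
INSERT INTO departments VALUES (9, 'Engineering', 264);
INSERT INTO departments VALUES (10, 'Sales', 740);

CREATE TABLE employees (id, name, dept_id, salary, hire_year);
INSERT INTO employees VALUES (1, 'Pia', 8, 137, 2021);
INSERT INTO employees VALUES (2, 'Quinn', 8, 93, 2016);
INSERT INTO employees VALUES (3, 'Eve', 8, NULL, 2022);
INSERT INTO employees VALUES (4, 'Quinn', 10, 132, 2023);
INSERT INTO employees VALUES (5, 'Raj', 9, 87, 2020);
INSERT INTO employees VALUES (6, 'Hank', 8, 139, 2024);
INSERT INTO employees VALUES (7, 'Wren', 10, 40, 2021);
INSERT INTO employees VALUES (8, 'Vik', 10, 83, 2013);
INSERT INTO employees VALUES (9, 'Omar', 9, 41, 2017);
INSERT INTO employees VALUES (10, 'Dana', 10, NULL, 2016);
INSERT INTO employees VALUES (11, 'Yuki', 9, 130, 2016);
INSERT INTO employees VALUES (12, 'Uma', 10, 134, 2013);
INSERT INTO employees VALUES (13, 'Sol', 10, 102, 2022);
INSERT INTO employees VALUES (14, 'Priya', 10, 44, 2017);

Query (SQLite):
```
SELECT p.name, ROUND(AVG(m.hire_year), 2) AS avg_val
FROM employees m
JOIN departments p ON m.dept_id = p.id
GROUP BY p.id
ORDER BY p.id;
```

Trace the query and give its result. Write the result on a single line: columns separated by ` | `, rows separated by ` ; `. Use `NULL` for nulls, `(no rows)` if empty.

Join each employees row to its departments via dept_id.
Group joined rows by departments.id; compute ROUND(AVG(m.hire_year), 2) per group.
  8: ids {1, 2, 3, 6} → ROUND(AVG(m.hire_year), 2)=2020.75
  9: ids {5, 9, 11} → ROUND(AVG(m.hire_year), 2)=2017.67
  10: ids {4, 7, 8, 10, 12, 13, 14} → ROUND(AVG(m.hire_year), 2)=2017.86

Finance | 2020.75 ; Engineering | 2017.67 ; Sales | 2017.86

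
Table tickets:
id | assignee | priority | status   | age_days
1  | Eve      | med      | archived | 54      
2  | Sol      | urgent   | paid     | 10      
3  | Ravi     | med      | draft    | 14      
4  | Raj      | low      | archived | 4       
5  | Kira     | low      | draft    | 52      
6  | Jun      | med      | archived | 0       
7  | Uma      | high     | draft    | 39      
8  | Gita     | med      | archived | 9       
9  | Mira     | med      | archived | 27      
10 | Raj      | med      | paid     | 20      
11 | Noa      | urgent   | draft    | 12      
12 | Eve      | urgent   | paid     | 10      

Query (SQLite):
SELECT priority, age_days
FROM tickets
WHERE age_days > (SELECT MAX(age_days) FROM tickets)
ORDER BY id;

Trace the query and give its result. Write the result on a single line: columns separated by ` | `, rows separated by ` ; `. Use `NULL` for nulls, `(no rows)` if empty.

(no rows)

Scalar subquery: MAX(age_days) over all tickets rows = 54.
Keep rows where age_days > that value.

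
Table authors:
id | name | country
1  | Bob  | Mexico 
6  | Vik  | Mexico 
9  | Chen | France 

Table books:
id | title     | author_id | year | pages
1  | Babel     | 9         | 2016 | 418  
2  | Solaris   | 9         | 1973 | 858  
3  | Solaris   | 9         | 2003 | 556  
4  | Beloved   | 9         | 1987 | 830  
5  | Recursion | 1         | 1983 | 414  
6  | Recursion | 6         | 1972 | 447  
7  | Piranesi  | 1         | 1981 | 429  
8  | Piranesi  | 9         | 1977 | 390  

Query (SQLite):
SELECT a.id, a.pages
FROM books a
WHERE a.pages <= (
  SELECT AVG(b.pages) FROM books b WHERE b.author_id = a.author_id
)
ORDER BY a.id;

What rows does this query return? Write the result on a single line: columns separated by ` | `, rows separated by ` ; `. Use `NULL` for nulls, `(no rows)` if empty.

For each books row a, compute AVG(pages) over rows sharing a.author_id.
Keep row a if a.pages <= that per-group AVG.
  author_id=1: AVG(pages) = 421.5
  author_id=6: AVG(pages) = 447.0
  author_id=9: AVG(pages) = 610.4

1 | 418 ; 3 | 556 ; 5 | 414 ; 6 | 447 ; 8 | 390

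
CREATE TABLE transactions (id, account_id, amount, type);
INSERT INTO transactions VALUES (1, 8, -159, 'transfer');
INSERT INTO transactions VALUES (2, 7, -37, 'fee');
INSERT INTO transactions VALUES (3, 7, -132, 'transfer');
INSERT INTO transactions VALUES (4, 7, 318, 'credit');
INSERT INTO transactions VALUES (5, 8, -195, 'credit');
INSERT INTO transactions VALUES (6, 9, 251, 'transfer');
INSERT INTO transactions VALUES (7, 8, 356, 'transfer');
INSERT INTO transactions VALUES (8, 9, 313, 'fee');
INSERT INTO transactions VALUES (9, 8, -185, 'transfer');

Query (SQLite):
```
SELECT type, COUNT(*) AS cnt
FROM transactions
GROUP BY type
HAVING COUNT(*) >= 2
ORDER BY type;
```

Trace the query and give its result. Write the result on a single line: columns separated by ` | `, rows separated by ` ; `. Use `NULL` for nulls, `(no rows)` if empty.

credit | 2 ; fee | 2 ; transfer | 5

Partition transactions by type; compute COUNT(*) within each group.
HAVING: keep groups with count ≥ 2.
  credit: ids {4, 5} → COUNT(*)=2
  fee: ids {2, 8} → COUNT(*)=2
  transfer: ids {1, 3, 6, 7, 9} → COUNT(*)=5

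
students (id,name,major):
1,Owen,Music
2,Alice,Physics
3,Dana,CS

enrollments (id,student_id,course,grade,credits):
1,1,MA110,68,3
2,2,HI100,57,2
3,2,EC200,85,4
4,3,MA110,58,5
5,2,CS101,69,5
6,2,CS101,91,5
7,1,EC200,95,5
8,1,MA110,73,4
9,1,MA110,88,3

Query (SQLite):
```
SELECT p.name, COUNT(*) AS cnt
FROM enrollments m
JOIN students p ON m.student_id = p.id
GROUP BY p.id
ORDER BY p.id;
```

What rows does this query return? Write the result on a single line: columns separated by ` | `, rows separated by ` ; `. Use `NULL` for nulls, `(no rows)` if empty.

Join each enrollments row to its students via student_id.
Group joined rows by students.id; compute COUNT(*) per group.
  1: ids {1, 7, 8, 9} → COUNT(*)=4
  2: ids {2, 3, 5, 6} → COUNT(*)=4
  3: ids {4} → COUNT(*)=1

Owen | 4 ; Alice | 4 ; Dana | 1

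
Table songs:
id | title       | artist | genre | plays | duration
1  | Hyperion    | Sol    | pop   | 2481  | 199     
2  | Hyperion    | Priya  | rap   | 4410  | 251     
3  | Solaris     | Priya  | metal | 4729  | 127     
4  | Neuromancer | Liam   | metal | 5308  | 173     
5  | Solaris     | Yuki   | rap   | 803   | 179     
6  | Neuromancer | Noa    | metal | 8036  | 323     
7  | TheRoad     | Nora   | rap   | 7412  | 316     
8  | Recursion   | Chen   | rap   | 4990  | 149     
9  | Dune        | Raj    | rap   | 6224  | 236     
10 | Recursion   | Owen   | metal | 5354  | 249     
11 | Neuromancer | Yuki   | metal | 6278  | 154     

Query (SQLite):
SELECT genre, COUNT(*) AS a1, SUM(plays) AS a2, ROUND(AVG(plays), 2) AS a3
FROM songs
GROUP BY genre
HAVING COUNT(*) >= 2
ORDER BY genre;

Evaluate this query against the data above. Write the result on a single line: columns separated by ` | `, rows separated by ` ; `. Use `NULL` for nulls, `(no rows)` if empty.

Group songs by genre.
Per group compute: COUNT(*), SUM(plays), ROUND(AVG(plays), 2).
HAVING: drop groups with fewer than 2 rows.
  metal: ids {3, 4, 6, 10, 11} → COUNT(*)=5, SUM(plays)=29705, ROUND(AVG(plays), 2)=5941
  pop: ids {1} → COUNT(*)=1, SUM(plays)=2481, ROUND(AVG(plays), 2)=2481
  rap: ids {2, 5, 7, 8, 9} → COUNT(*)=5, SUM(plays)=23839, ROUND(AVG(plays), 2)=4767.8

metal | 5 | 29705 | 5941 ; rap | 5 | 23839 | 4767.8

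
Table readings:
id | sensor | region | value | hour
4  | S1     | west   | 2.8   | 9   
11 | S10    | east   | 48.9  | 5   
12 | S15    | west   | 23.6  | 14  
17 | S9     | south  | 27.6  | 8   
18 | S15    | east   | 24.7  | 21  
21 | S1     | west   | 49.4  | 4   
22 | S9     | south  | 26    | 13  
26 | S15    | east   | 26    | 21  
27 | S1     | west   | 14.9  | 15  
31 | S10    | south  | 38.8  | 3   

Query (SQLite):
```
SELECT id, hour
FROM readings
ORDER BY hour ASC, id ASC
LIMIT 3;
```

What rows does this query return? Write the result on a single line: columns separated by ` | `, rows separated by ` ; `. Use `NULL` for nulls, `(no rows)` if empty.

31 | 3 ; 21 | 4 ; 11 | 5

Sort by hour asc, tiebreak id asc: (3, id=31), (4, id=21), (5, id=11), (8, id=17), (9, id=4), (13, id=22) …. Take first 3.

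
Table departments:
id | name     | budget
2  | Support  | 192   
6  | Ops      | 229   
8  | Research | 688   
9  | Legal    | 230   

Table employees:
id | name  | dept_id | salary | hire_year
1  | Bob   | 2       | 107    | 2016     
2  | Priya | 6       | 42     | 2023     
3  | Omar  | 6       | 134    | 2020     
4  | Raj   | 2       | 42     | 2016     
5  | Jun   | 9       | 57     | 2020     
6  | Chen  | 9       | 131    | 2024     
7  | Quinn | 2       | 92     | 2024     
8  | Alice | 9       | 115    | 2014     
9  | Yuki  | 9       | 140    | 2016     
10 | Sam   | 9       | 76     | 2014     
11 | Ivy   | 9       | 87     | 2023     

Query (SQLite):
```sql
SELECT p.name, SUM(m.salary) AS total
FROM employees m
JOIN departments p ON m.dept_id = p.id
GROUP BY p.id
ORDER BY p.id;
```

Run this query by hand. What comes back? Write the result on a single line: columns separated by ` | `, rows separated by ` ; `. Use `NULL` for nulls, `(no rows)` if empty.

Support | 241 ; Ops | 176 ; Legal | 606

Join each employees row to its departments via dept_id.
Group joined rows by departments.id; compute SUM(m.salary) per group.
  2: ids {1, 4, 7} → SUM(m.salary)=241
  6: ids {2, 3} → SUM(m.salary)=176
  9: ids {5, 6, 8, 9, 10, 11} → SUM(m.salary)=606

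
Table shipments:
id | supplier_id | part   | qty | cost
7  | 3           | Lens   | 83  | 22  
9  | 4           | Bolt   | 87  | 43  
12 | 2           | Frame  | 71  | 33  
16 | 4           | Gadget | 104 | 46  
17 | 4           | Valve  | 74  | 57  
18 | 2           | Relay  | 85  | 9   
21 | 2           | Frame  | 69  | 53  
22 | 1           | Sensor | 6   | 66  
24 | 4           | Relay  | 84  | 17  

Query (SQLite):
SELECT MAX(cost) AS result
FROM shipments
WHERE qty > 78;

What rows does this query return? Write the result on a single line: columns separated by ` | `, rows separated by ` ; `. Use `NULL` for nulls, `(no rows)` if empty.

Rows where qty > 78 → cost values: [22, 43, 46, 9, 17].
MAX of non-NULL values = 46.

46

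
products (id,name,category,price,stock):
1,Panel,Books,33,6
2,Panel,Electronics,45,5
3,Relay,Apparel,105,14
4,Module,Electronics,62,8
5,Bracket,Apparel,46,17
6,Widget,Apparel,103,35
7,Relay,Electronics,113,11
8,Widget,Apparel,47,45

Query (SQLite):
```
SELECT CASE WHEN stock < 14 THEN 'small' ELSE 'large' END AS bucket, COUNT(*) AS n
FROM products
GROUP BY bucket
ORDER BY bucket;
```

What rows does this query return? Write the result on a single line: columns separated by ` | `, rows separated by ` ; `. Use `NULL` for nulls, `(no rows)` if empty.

Bucket rows by stock < 14 → 'small' else 'large'; count each bucket.

large | 4 ; small | 4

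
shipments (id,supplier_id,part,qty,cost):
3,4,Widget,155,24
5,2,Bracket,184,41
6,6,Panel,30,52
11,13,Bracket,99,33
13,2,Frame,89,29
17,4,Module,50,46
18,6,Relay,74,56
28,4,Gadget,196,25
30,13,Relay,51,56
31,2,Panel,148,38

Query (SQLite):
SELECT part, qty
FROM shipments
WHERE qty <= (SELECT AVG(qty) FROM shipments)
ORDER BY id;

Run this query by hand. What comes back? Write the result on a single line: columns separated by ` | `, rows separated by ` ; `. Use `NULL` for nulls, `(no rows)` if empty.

Scalar subquery: AVG(qty) over all shipments rows = 107.6.
Keep rows where qty <= that value.

Panel | 30 ; Bracket | 99 ; Frame | 89 ; Module | 50 ; Relay | 74 ; Relay | 51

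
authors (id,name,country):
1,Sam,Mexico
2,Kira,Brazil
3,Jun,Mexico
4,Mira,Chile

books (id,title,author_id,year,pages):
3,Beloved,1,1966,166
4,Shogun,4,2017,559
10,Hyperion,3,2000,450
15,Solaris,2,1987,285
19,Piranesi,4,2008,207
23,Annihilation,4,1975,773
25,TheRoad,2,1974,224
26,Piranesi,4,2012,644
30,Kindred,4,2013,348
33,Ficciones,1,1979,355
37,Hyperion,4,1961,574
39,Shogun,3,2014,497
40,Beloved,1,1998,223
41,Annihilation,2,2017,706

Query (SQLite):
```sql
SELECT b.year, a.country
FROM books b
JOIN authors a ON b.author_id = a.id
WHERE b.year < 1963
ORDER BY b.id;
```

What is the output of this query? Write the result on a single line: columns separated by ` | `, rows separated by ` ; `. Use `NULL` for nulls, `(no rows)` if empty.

1961 | Chile

Each books row matches the authors row where author_id = authors.id.
Then keep rows with b.year < 1963.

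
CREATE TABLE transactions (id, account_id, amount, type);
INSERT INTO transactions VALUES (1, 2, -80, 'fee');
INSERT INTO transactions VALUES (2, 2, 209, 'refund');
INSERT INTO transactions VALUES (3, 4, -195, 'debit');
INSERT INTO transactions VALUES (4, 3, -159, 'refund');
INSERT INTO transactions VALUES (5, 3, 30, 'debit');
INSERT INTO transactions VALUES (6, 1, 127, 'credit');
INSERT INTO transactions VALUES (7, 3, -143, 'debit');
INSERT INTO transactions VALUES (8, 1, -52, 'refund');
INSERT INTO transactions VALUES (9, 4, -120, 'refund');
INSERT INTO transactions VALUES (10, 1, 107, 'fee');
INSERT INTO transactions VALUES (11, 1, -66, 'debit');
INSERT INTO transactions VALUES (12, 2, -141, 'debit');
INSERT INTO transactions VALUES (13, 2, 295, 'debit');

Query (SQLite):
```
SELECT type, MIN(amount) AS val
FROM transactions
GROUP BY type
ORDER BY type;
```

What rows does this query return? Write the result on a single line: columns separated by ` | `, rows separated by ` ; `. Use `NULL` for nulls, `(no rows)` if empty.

Partition transactions by type; compute MIN(amount) within each group.
  credit: ids {6} → MIN(amount)=127
  debit: ids {3, 5, 7, 11, 12, 13} → MIN(amount)=-195
  fee: ids {1, 10} → MIN(amount)=-80
  refund: ids {2, 4, 8, 9} → MIN(amount)=-159

credit | 127 ; debit | -195 ; fee | -80 ; refund | -159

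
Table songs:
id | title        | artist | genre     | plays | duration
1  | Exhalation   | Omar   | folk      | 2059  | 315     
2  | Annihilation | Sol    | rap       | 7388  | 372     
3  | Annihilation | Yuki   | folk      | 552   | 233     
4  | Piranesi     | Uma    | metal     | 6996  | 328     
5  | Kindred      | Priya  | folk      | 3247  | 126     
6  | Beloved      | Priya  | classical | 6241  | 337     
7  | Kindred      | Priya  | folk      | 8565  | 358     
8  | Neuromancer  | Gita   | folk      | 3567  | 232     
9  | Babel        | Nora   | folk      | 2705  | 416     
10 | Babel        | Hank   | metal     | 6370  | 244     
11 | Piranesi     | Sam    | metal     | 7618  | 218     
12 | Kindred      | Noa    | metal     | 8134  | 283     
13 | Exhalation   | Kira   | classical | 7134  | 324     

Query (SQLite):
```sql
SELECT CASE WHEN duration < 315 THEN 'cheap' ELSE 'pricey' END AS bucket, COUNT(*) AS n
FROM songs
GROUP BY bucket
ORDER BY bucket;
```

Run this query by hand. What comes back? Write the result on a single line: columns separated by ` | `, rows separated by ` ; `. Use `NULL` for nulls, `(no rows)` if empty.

Bucket rows by duration < 315 → 'cheap' else 'pricey'; count each bucket.

cheap | 6 ; pricey | 7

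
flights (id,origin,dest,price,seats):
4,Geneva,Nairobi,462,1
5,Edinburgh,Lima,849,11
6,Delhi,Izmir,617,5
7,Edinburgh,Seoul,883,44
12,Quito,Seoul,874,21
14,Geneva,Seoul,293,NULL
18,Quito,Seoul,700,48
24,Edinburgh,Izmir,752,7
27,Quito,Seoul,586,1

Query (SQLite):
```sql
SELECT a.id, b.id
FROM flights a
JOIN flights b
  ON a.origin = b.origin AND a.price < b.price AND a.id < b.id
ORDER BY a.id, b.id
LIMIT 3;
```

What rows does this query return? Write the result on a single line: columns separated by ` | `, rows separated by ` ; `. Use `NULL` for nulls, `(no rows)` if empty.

Pairs (a,b) with same origin, a.price < b.price, a.id < b.id.
origin groups: Delhi:{6} Edinburgh:{5,7,24} Geneva:{4,14} Quito:{12,18,27}
Ordered by (a.id, b.id); first 3.

5 | 7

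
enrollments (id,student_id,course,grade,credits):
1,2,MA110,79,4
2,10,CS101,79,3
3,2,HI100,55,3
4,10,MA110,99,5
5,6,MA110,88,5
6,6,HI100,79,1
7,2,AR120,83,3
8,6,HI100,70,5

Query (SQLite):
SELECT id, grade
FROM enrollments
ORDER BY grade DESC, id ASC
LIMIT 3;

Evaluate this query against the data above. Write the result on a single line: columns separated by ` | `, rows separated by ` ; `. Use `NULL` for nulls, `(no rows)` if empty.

4 | 99 ; 5 | 88 ; 7 | 83

Sort by grade desc, tiebreak id asc: (99, id=4), (88, id=5), (83, id=7), (79, id=1), (79, id=2), (79, id=6) …. Take first 3.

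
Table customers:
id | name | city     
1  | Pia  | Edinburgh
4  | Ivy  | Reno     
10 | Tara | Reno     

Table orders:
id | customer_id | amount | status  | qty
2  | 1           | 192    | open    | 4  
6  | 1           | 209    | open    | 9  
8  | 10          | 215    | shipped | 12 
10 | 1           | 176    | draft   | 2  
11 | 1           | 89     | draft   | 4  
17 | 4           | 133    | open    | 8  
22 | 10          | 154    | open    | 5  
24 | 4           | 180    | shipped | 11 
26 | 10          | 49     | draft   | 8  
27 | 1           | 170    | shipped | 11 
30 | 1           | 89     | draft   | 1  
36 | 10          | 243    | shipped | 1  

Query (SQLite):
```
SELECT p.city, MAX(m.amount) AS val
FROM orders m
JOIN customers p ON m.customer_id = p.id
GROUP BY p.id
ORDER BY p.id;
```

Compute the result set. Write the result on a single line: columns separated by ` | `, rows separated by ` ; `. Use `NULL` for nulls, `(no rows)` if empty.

Edinburgh | 209 ; Reno | 180 ; Reno | 243

Join each orders row to its customers via customer_id.
Group joined rows by customers.id; compute MAX(m.amount) per group.
  1: ids {2, 6, 10, 11, 27, 30} → MAX(m.amount)=209
  4: ids {17, 24} → MAX(m.amount)=180
  10: ids {8, 22, 26, 36} → MAX(m.amount)=243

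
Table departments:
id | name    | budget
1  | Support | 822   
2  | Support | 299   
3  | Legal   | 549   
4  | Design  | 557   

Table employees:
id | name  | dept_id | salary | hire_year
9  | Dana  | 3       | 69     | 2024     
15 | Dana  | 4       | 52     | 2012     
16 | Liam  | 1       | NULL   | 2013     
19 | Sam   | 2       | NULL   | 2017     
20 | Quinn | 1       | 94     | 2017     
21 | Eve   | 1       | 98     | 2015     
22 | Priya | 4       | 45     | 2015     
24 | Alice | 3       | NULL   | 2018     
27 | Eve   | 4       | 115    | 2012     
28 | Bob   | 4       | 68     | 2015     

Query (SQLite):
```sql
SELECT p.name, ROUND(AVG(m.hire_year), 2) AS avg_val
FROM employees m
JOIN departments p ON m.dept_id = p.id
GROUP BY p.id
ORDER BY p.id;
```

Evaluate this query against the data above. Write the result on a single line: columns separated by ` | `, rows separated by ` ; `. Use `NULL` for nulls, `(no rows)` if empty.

Support | 2015 ; Support | 2017 ; Legal | 2021 ; Design | 2013.5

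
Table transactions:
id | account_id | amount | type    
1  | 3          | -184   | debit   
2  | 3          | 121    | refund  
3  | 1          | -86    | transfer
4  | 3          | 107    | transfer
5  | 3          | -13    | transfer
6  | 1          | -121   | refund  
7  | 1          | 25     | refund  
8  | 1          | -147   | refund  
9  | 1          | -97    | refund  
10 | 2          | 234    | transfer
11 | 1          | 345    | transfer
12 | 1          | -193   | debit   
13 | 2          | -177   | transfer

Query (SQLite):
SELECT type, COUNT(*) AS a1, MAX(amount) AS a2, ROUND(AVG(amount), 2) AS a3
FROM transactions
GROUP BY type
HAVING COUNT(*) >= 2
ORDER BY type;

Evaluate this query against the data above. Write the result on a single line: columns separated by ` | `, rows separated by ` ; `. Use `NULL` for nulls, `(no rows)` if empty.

Group transactions by type.
Per group compute: COUNT(*), MAX(amount), ROUND(AVG(amount), 2).
HAVING: drop groups with fewer than 2 rows.
  debit: ids {1, 12} → COUNT(*)=2, MAX(amount)=-184, ROUND(AVG(amount), 2)=-188.5
  refund: ids {2, 6, 7, 8, 9} → COUNT(*)=5, MAX(amount)=121, ROUND(AVG(amount), 2)=-43.8
  transfer: ids {3, 4, 5, 10, 11, 13} → COUNT(*)=6, MAX(amount)=345, ROUND(AVG(amount), 2)=68.33

debit | 2 | -184 | -188.5 ; refund | 5 | 121 | -43.8 ; transfer | 6 | 345 | 68.33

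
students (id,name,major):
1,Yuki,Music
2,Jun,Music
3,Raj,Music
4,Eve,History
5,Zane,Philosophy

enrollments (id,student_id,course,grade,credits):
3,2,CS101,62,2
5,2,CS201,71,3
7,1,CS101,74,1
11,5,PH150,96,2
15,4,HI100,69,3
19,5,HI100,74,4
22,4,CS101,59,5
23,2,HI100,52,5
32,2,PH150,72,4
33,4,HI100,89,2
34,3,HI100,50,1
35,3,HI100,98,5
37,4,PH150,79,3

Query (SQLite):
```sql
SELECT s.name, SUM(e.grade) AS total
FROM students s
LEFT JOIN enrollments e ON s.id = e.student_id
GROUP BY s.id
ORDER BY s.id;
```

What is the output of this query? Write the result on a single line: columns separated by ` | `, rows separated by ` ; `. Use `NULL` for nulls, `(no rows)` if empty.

Yuki | 74 ; Jun | 257 ; Raj | 148 ; Eve | 296 ; Zane | 170

LEFT JOIN keeps every students row; unmatched ones get NULL for enrollments columns.
Group by students.id and compute SUM(e.grade). SUM over an all-NULL group is NULL.
  1: ids {7} → SUM(e.grade)=74
  2: ids {3, 5, 23, 32} → SUM(e.grade)=257
  3: ids {34, 35} → SUM(e.grade)=148
  4: ids {15, 22, 33, 37} → SUM(e.grade)=296
  5: ids {11, 19} → SUM(e.grade)=170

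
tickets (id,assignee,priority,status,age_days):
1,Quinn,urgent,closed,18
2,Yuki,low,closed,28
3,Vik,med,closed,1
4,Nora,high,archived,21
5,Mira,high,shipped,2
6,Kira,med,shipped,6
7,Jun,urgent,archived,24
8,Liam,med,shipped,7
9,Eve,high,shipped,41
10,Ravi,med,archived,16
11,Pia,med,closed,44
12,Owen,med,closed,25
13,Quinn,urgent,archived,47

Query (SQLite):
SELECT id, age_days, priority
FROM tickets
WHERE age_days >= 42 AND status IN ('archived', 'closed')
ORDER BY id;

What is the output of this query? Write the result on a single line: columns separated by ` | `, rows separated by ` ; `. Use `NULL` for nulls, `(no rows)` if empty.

11 | 44 | med ; 13 | 47 | urgent

age_days >= 42: ids {11, 13}
status IN ('archived', 'closed'): ids {1, 2, 3, 4, 7, 10, 11, 12, 13}
Combine with AND.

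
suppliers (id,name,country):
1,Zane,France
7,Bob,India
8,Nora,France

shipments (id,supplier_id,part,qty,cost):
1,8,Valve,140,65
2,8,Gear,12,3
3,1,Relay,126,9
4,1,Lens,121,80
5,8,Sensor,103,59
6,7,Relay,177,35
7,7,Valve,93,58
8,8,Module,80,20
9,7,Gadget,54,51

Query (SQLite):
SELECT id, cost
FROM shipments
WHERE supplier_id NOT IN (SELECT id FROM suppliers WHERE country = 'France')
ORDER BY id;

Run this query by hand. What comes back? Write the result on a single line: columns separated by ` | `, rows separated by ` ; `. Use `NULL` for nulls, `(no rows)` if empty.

Inner query: suppliers.id where country = 'France'.
Outer: keep shipments rows whose supplier_id is not in that set.
Inner query → {1, 8}

6 | 35 ; 7 | 58 ; 9 | 51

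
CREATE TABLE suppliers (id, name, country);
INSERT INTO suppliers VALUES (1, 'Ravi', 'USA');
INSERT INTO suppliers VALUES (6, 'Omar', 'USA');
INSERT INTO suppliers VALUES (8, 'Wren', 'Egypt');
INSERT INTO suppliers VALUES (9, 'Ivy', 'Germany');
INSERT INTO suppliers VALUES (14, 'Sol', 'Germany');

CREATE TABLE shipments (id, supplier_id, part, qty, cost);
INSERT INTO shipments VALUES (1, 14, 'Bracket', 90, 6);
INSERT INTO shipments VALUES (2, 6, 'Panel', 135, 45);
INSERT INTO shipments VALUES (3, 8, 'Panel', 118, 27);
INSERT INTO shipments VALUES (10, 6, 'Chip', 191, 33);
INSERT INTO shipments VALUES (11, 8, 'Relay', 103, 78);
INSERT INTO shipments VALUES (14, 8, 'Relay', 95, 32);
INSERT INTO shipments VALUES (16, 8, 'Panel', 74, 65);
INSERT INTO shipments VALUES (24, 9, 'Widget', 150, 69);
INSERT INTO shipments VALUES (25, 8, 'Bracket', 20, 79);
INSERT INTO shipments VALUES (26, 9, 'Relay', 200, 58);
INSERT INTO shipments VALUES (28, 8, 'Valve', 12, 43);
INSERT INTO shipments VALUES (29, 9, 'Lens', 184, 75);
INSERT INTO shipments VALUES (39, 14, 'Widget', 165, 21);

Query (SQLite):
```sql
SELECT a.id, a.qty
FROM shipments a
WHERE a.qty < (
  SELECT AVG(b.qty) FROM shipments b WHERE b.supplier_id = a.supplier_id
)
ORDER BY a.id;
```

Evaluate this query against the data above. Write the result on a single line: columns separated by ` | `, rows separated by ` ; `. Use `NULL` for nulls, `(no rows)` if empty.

For each shipments row a, compute AVG(qty) over rows sharing a.supplier_id.
Keep row a if a.qty < that per-group AVG.
  supplier_id=6: AVG(qty) = 163.0
  supplier_id=8: AVG(qty) = 70.333333
  supplier_id=9: AVG(qty) = 178.0
  supplier_id=14: AVG(qty) = 127.5

1 | 90 ; 2 | 135 ; 24 | 150 ; 25 | 20 ; 28 | 12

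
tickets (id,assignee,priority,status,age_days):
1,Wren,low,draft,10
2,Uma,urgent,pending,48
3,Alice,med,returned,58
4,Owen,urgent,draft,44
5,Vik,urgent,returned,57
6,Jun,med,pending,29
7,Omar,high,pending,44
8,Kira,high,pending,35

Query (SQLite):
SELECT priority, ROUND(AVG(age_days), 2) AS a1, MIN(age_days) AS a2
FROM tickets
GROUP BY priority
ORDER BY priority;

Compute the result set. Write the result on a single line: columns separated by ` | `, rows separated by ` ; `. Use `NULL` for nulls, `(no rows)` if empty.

high | 39.5 | 35 ; low | 10 | 10 ; med | 43.5 | 29 ; urgent | 49.67 | 44

Group tickets by priority.
Per group compute: ROUND(AVG(age_days), 2), MIN(age_days).
  high: ids {7, 8} → ROUND(AVG(age_days), 2)=39.5, MIN(age_days)=35
  low: ids {1} → ROUND(AVG(age_days), 2)=10, MIN(age_days)=10
  med: ids {3, 6} → ROUND(AVG(age_days), 2)=43.5, MIN(age_days)=29
  urgent: ids {2, 4, 5} → ROUND(AVG(age_days), 2)=49.67, MIN(age_days)=44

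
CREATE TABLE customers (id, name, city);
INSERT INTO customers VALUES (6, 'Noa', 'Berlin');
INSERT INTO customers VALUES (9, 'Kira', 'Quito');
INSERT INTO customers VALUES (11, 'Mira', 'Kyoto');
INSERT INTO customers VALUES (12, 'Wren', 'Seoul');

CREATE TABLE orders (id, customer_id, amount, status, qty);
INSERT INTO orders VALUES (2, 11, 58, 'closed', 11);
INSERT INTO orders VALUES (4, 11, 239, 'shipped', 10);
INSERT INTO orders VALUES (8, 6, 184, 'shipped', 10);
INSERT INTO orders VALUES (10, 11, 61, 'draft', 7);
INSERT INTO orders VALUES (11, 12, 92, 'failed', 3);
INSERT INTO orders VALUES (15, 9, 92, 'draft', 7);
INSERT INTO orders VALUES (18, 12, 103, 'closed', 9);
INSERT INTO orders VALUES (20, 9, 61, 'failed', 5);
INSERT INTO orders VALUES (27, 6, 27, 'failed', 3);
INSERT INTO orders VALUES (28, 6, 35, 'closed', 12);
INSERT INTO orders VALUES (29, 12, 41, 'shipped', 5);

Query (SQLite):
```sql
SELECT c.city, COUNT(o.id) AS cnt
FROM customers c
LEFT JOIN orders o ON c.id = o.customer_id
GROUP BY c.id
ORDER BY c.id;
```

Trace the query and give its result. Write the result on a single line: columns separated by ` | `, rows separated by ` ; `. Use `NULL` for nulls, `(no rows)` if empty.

LEFT JOIN keeps every customers row; unmatched ones get NULL for orders columns.
Group by customers.id and compute COUNT(o.id). COUNT(col) of an all-NULL group is 0.
  6: ids {8, 27, 28} → COUNT(o.id)=3
  9: ids {15, 20} → COUNT(o.id)=2
  11: ids {2, 4, 10} → COUNT(o.id)=3
  12: ids {11, 18, 29} → COUNT(o.id)=3

Berlin | 3 ; Quito | 2 ; Kyoto | 3 ; Seoul | 3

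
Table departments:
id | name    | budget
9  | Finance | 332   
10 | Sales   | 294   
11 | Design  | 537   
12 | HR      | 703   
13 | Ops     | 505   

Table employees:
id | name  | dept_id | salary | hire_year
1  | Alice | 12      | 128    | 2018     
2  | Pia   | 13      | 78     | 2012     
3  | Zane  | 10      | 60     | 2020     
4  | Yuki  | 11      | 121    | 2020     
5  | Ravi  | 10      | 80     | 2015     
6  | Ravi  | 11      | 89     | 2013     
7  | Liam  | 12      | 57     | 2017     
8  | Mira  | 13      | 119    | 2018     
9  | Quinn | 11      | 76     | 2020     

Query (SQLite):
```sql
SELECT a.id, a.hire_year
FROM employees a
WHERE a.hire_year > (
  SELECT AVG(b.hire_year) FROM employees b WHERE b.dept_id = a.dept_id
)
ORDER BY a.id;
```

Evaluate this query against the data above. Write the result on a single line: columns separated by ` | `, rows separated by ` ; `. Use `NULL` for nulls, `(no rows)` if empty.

For each employees row a, compute AVG(hire_year) over rows sharing a.dept_id.
Keep row a if a.hire_year > that per-group AVG.
  dept_id=10: AVG(hire_year) = 2017.5
  dept_id=11: AVG(hire_year) = 2017.666667
  dept_id=12: AVG(hire_year) = 2017.5
  dept_id=13: AVG(hire_year) = 2015.0

1 | 2018 ; 3 | 2020 ; 4 | 2020 ; 8 | 2018 ; 9 | 2020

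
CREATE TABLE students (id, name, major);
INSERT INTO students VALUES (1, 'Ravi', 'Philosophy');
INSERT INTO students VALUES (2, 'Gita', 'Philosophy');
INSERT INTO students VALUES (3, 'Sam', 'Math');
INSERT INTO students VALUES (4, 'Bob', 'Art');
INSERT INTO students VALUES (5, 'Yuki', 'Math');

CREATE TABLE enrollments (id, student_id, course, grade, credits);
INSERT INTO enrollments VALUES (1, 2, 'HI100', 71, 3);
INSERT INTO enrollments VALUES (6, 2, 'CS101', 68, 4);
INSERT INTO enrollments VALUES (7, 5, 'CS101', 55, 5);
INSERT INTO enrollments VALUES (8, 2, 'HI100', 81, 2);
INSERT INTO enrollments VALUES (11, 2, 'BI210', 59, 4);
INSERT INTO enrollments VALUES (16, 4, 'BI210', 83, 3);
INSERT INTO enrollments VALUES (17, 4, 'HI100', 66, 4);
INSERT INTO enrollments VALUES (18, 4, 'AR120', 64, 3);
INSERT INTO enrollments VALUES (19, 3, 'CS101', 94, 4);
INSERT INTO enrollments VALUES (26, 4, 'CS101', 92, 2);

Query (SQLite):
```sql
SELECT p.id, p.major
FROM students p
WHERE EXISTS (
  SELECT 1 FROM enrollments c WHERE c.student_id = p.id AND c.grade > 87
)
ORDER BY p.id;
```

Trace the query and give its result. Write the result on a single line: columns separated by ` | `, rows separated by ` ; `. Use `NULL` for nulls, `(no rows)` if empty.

For each students row, check whether any enrollments with matching student_id has grade > 87.
Keep rows where that is true.

3 | Math ; 4 | Art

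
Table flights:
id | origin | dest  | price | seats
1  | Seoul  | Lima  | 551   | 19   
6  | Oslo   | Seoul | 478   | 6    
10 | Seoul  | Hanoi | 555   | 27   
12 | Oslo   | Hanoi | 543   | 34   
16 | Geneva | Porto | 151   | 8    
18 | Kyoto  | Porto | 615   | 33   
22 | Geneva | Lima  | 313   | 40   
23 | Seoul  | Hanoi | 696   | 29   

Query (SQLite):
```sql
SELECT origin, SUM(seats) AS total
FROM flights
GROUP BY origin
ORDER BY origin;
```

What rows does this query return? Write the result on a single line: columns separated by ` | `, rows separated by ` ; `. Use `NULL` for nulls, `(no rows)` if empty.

Geneva | 48 ; Kyoto | 33 ; Oslo | 40 ; Seoul | 75

Partition flights by origin; compute SUM(seats) within each group.
  Geneva: ids {16, 22} → SUM(seats)=48
  Kyoto: ids {18} → SUM(seats)=33
  Oslo: ids {6, 12} → SUM(seats)=40
  Seoul: ids {1, 10, 23} → SUM(seats)=75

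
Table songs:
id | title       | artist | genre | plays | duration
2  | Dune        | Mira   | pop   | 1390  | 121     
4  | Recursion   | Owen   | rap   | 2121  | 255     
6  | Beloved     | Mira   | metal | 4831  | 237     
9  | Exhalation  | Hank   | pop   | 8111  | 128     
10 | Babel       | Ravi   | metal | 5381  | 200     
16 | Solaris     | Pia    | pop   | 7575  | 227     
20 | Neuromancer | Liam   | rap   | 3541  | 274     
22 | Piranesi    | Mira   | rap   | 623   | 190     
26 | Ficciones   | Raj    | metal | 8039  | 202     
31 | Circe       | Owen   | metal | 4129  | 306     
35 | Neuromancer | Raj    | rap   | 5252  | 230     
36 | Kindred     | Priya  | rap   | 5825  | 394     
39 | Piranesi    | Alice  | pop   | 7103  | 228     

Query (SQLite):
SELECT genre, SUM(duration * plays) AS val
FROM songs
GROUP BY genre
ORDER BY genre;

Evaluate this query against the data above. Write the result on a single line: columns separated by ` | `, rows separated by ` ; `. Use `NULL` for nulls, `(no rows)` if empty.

For each row compute duration * plays.
Group by genre; take SUM of the expression per group.
  metal: ids {6, 10, 26, 31} → SUM(duration * plays)=5108499
  pop: ids {2, 9, 16, 39} → SUM(duration * plays)=4545407
  rap: ids {4, 20, 22, 35, 36} → SUM(duration * plays)=5132469

metal | 5108499 ; pop | 4545407 ; rap | 5132469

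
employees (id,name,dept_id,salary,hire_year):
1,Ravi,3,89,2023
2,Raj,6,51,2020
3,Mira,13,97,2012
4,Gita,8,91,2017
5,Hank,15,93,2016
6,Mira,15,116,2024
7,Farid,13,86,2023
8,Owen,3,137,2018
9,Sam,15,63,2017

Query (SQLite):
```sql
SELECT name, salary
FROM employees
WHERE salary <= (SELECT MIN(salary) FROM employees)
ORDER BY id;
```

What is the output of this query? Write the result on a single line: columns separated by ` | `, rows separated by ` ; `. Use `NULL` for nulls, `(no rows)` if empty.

Scalar subquery: MIN(salary) over all employees rows = 51.
Keep rows where salary <= that value.

Raj | 51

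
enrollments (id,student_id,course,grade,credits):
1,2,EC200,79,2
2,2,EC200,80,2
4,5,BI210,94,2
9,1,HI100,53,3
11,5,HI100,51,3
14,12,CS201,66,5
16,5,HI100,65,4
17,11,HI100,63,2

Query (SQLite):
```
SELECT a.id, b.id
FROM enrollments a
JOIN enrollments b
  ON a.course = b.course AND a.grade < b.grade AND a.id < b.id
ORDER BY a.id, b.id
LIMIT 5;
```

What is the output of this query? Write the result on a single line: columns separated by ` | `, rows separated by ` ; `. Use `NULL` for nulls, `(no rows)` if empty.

1 | 2 ; 9 | 16 ; 9 | 17 ; 11 | 16 ; 11 | 17

Pairs (a,b) with same course, a.grade < b.grade, a.id < b.id.
course groups: BI210:{4} CS201:{14} EC200:{1,2} HI100:{9,11,16,17}
Ordered by (a.id, b.id); first 5.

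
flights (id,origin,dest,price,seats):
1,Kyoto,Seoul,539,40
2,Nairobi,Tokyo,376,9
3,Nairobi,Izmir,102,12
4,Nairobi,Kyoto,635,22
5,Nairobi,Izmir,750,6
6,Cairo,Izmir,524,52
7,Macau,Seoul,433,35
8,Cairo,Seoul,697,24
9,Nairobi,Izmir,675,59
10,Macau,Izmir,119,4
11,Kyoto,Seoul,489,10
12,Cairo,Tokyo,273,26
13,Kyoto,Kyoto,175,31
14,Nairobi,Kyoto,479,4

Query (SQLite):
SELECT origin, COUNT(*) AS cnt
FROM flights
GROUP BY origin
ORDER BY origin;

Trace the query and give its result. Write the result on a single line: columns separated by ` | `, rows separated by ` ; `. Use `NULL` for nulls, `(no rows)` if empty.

Cairo | 3 ; Kyoto | 3 ; Macau | 2 ; Nairobi | 6

Partition flights by origin; compute COUNT(*) within each group.
  Cairo: ids {6, 8, 12} → COUNT(*)=3
  Kyoto: ids {1, 11, 13} → COUNT(*)=3
  Macau: ids {7, 10} → COUNT(*)=2
  Nairobi: ids {2, 3, 4, 5, 9, 14} → COUNT(*)=6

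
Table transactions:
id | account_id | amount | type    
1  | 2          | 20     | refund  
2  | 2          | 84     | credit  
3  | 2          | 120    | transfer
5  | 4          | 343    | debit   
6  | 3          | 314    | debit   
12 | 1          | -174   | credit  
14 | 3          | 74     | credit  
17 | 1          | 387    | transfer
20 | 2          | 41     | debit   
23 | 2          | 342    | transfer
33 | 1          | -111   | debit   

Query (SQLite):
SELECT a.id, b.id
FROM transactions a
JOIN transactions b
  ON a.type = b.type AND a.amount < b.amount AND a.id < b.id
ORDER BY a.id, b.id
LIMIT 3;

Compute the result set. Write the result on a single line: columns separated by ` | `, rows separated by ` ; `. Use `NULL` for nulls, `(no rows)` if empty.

Pairs (a,b) with same type, a.amount < b.amount, a.id < b.id.
type groups: credit:{2,12,14} debit:{5,6,20,33} refund:{1} transfer:{3,17,23}
Ordered by (a.id, b.id); first 3.

3 | 17 ; 3 | 23 ; 12 | 14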